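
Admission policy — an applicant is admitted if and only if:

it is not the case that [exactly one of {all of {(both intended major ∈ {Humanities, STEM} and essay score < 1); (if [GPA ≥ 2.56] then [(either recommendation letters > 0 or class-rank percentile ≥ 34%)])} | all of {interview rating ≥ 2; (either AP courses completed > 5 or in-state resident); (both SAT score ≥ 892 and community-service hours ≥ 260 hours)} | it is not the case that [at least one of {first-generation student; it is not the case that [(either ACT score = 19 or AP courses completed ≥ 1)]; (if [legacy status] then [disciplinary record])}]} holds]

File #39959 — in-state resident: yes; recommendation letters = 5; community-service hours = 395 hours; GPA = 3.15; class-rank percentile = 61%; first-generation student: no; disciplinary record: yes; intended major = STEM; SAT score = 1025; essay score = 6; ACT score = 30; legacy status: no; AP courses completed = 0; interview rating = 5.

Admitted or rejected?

Rejected

Atomic conditions:
  intended major ∈ {Humanities, STEM}: STEM is in the set → true
  essay score < 1: 6 < 1 is false
  GPA ≥ 2.56: 3.15 ≥ 2.56 is true
  recommendation letters > 0: 5 > 0 is true
  class-rank percentile ≥ 34%: 61 ≥ 34 is true
  interview rating ≥ 2: 5 ≥ 2 is true
  AP courses completed > 5: 0 > 5 is false
  in-state resident: yes → true
  SAT score ≥ 892: 1025 ≥ 892 is true
  community-service hours ≥ 260 hours: 395 ≥ 260 is true
  first-generation student: no → false
  ACT score = 19: 30 == 19 is false
  AP courses completed ≥ 1: 0 ≥ 1 is false
  legacy status: no → false
  disciplinary record: yes → true
Combine:
[1.1.1] true AND false = false
[1.1.2.2] true OR true = true
[1.1.2] true → true = true
[1.1] false AND true = false
[1.2.2] false OR true = true
[1.2.3] true AND true = true
[1.2] true AND true AND true = true
[1.3.1.2.1] false OR false = false
[1.3.1.2] NOT false = true
[1.3.1.3] false → true (antecedent false ⇒ implication holds) = true
[1.3.1] false OR true OR true = true
[1.3] NOT true = false
[1] exactly-one(false, true, false) = true
[root] NOT true = false
Overall: false → rejected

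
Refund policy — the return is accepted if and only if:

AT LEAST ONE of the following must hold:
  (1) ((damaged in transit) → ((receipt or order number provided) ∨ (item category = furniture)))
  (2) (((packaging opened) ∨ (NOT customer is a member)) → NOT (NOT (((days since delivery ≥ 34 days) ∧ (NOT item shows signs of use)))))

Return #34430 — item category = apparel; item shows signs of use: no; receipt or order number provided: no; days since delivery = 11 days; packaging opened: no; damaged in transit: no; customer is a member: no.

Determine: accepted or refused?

Atomic conditions:
  damaged in transit: no → false
  receipt or order number provided: no → false
  item category = furniture: apparel == furniture is false
  packaging opened: no → false
  NOT customer is a member: no → true
  days since delivery ≥ 34 days: 11 ≥ 34 is false
  NOT item shows signs of use: no → true
Combine:
[1.2] false OR false = false
[1] false → false (antecedent false ⇒ implication holds) = true
[2.1] false OR true = true
[2.2.1.1] false AND true = false
[2.2.1] NOT false = true
[2.2] NOT true = false
[2] true → false = false
[root] true OR false = true
Overall: true → accepted

Accepted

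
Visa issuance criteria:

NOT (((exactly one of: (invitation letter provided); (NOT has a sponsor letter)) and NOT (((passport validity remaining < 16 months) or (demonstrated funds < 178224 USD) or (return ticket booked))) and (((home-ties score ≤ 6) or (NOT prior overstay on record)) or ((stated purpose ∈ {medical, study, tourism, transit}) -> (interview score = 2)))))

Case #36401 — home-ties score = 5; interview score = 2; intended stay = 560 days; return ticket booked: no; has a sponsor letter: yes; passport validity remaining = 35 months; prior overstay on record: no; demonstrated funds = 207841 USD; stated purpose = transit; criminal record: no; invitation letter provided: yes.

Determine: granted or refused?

Refused

Atomic conditions:
  invitation letter provided: yes → true
  NOT has a sponsor letter: yes → false
  passport validity remaining < 16 months: 35 < 16 is false
  demonstrated funds < 178224 USD: 207841 < 178224 is false
  return ticket booked: no → false
  home-ties score ≤ 6: 5 ≤ 6 is true
  NOT prior overstay on record: no → true
  stated purpose ∈ {medical, study, tourism, transit}: transit is in the set → true
  interview score = 2: 2 == 2 is true
Combine:
[1.1] exactly-one(true, false) = true
[1.2.1] false OR false OR false = false
[1.2] NOT false = true
[1.3.1] true OR true = true
[1.3.2] true → true = true
[1.3] true OR true = true
[1] true AND true AND true = true
[root] NOT true = false
Overall: false → refused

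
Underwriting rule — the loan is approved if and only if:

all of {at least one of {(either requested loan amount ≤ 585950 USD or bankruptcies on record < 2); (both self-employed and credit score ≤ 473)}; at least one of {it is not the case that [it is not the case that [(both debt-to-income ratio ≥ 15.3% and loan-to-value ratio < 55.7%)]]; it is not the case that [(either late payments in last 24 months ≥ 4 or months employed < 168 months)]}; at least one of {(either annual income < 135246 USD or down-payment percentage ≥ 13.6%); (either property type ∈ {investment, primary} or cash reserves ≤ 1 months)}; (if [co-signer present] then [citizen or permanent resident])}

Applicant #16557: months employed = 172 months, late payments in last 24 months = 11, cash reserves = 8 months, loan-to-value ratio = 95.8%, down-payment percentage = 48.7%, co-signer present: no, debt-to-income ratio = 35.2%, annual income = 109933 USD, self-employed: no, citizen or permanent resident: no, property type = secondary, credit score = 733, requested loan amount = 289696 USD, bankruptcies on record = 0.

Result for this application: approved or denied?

Denied

Atomic conditions:
  requested loan amount ≤ 585950 USD: 289696 ≤ 585950 is true
  bankruptcies on record < 2: 0 < 2 is true
  self-employed: no → false
  credit score ≤ 473: 733 ≤ 473 is false
  debt-to-income ratio ≥ 15.3%: 35.2 ≥ 15.3 is true
  loan-to-value ratio < 55.7%: 95.8 < 55.7 is false
  late payments in last 24 months ≥ 4: 11 ≥ 4 is true
  months employed < 168 months: 172 < 168 is false
  annual income < 135246 USD: 109933 < 135246 is true
  down-payment percentage ≥ 13.6%: 48.7 ≥ 13.6 is true
  property type ∈ {investment, primary}: secondary is not in the set → false
  cash reserves ≤ 1 months: 8 ≤ 1 is false
  co-signer present: no → false
  citizen or permanent resident: no → false
Combine:
[1.1] true OR true = true
[1.2] false AND false = false
[1] true OR false = true
[2.1.1.1] true AND false = false
[2.1.1] NOT false = true
[2.1] NOT true = false
[2.2.1] true OR false = true
[2.2] NOT true = false
[2] false OR false = false
[3.1] true OR true = true
[3.2] false OR false = false
[3] true OR false = true
[4] false → false (antecedent false ⇒ implication holds) = true
[root] true AND false AND true AND true = false
Overall: false → denied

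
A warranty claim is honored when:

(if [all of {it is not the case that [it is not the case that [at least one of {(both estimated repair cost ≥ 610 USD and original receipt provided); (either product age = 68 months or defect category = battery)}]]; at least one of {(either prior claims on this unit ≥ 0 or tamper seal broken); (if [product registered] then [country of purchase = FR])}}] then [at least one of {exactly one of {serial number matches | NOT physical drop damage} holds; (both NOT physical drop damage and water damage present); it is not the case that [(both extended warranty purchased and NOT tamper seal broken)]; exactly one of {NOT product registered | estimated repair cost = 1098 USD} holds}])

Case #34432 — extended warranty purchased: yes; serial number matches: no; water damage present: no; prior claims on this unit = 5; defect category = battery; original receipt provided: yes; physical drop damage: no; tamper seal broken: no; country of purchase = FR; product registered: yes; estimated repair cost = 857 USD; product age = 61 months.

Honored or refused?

Atomic conditions:
  estimated repair cost ≥ 610 USD: 857 ≥ 610 is true
  original receipt provided: yes → true
  product age = 68 months: 61 == 68 is false
  defect category = battery: battery == battery is true
  prior claims on this unit ≥ 0: 5 ≥ 0 is true
  tamper seal broken: no → false
  product registered: yes → true
  country of purchase = FR: FR == FR is true
  serial number matches: no → false
  NOT physical drop damage: no → true
  water damage present: no → false
  extended warranty purchased: yes → true
  NOT tamper seal broken: no → true
  NOT product registered: yes → false
  estimated repair cost = 1098 USD: 857 == 1098 is false
Combine:
[1.1.1.1.1] true AND true = true
[1.1.1.1.2] false OR true = true
[1.1.1.1] true OR true = true
[1.1.1] NOT true = false
[1.1] NOT false = true
[1.2.1] true OR false = true
[1.2.2] true → true = true
[1.2] true OR true = true
[1] true AND true = true
[2.1] exactly-one(false, true) = true
[2.2] true AND false = false
[2.3.1] true AND true = true
[2.3] NOT true = false
[2.4] exactly-one(false, false) = false
[2] true OR false OR false OR false = true
[root] true → true = true
Overall: true → honored

Honored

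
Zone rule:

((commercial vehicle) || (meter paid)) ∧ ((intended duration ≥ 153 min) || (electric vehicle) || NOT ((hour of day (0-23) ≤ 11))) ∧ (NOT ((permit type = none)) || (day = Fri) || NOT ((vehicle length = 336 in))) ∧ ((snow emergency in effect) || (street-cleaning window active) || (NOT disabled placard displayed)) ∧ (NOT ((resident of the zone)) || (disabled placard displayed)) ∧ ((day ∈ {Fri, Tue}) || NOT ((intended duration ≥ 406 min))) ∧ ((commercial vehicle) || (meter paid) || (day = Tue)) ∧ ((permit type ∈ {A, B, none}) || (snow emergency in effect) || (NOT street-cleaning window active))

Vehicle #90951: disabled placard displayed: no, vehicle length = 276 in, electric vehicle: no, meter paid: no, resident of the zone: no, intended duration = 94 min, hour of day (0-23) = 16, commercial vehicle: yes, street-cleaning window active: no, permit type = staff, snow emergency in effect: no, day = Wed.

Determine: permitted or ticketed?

Atomic conditions:
  commercial vehicle: yes → true
  meter paid: no → false
  intended duration ≥ 153 min: 94 ≥ 153 is false
  electric vehicle: no → false
  hour of day (0-23) ≤ 11: 16 ≤ 11 is false
  permit type = none: staff == none is false
  day = Fri: Wed == Fri is false
  vehicle length = 336 in: 276 == 336 is false
  snow emergency in effect: no → false
  street-cleaning window active: no → false
  NOT disabled placard displayed: no → true
  resident of the zone: no → false
  disabled placard displayed: no → false
  day ∈ {Fri, Tue}: Wed is not in the set → false
  intended duration ≥ 406 min: 94 ≥ 406 is false
  day = Tue: Wed == Tue is false
  permit type ∈ {A, B, none}: staff is not in the set → false
  NOT street-cleaning window active: no → true
Combine:
[1] true OR false = true
[2.3] NOT false = true
[2] false OR false OR true = true
[3.1] NOT false = true
[3.3] NOT false = true
[3] true OR false OR true = true
[4] false OR false OR true = true
[5.1] NOT false = true
[5] true OR false = true
[6.2] NOT false = true
[6] false OR true = true
[7] true OR false OR false = true
[8] false OR false OR true = true
[root] true AND true AND true AND true AND true AND true AND true AND true = true
Overall: true → permitted

Permitted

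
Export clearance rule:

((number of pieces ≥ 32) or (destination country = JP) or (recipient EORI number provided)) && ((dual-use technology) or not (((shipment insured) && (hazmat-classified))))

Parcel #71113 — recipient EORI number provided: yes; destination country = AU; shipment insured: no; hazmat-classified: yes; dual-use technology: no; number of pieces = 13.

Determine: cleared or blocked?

Cleared

Atomic conditions:
  number of pieces ≥ 32: 13 ≥ 32 is false
  destination country = JP: AU == JP is false
  recipient EORI number provided: yes → true
  dual-use technology: no → false
  shipment insured: no → false
  hazmat-classified: yes → true
Combine:
[1] false OR false OR true = true
[2.2.1] false AND true = false
[2.2] NOT false = true
[2] false OR true = true
[root] true AND true = true
Overall: true → cleared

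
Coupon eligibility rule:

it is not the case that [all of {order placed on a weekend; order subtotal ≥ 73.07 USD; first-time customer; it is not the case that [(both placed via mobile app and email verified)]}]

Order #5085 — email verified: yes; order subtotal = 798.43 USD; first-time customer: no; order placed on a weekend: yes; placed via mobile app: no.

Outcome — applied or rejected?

Applied

Atomic conditions:
  order placed on a weekend: yes → true
  order subtotal ≥ 73.07 USD: 798.43 ≥ 73.07 is true
  first-time customer: no → false
  placed via mobile app: no → false
  email verified: yes → true
Combine:
[1.4.1] false AND true = false
[1.4] NOT false = true
[1] true AND true AND false AND true = false
[root] NOT false = true
Overall: true → applied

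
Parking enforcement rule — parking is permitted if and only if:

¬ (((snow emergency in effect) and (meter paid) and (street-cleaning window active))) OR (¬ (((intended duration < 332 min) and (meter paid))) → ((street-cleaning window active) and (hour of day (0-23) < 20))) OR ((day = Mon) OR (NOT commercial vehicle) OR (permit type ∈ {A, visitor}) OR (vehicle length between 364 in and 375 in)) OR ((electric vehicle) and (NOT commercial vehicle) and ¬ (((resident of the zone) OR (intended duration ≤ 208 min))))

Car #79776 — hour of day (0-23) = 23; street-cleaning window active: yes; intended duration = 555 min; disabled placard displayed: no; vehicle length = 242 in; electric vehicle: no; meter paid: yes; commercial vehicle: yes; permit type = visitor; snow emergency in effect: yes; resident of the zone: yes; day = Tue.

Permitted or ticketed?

Atomic conditions:
  snow emergency in effect: yes → true
  meter paid: yes → true
  street-cleaning window active: yes → true
  intended duration < 332 min: 555 < 332 is false
  hour of day (0-23) < 20: 23 < 20 is false
  day = Mon: Tue == Mon is false
  NOT commercial vehicle: yes → false
  permit type ∈ {A, visitor}: visitor is in the set → true
  vehicle length between 364 in and 375 in: 242 in [364, 375] is false
  electric vehicle: no → false
  resident of the zone: yes → true
  intended duration ≤ 208 min: 555 ≤ 208 is false
Combine:
[1.1] true AND true AND true = true
[1] NOT true = false
[2.1.1] false AND true = false
[2.1] NOT false = true
[2.2] true AND false = false
[2] true → false = false
[3] false OR false OR true OR false = true
[4.3.1] true OR false = true
[4.3] NOT true = false
[4] false AND false AND false = false
[root] false OR false OR true OR false = true
Overall: true → permitted

Permitted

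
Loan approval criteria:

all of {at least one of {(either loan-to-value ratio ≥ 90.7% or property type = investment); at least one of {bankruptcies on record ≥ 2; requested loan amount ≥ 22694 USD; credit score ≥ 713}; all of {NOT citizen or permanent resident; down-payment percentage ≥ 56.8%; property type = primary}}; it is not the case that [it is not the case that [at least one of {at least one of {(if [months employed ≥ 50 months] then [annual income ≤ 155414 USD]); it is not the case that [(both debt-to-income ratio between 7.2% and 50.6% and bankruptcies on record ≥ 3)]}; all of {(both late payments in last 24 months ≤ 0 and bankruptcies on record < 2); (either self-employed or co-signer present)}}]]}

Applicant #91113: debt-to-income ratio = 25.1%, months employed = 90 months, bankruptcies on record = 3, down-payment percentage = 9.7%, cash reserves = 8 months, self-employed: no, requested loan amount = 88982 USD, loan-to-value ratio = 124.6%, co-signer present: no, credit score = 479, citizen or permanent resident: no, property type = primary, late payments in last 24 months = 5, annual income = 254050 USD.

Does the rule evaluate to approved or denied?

Denied

Atomic conditions:
  loan-to-value ratio ≥ 90.7%: 124.6 ≥ 90.7 is true
  property type = investment: primary == investment is false
  bankruptcies on record ≥ 2: 3 ≥ 2 is true
  requested loan amount ≥ 22694 USD: 88982 ≥ 22694 is true
  credit score ≥ 713: 479 ≥ 713 is false
  NOT citizen or permanent resident: no → true
  down-payment percentage ≥ 56.8%: 9.7 ≥ 56.8 is false
  property type = primary: primary == primary is true
  months employed ≥ 50 months: 90 ≥ 50 is true
  annual income ≤ 155414 USD: 254050 ≤ 155414 is false
  debt-to-income ratio between 7.2% and 50.6%: 25.1 in [7.2, 50.6] is true
  bankruptcies on record ≥ 3: 3 ≥ 3 is true
  late payments in last 24 months ≤ 0: 5 ≤ 0 is false
  bankruptcies on record < 2: 3 < 2 is false
  self-employed: no → false
  co-signer present: no → false
Combine:
[1.1] true OR false = true
[1.2] true OR true OR false = true
[1.3] true AND false AND true = false
[1] true OR true OR false = true
[2.1.1.1.1] true → false = false
[2.1.1.1.2.1] true AND true = true
[2.1.1.1.2] NOT true = false
[2.1.1.1] false OR false = false
[2.1.1.2.1] false AND false = false
[2.1.1.2.2] false OR false = false
[2.1.1.2] false AND false = false
[2.1.1] false OR false = false
[2.1] NOT false = true
[2] NOT true = false
[root] true AND false = false
Overall: false → denied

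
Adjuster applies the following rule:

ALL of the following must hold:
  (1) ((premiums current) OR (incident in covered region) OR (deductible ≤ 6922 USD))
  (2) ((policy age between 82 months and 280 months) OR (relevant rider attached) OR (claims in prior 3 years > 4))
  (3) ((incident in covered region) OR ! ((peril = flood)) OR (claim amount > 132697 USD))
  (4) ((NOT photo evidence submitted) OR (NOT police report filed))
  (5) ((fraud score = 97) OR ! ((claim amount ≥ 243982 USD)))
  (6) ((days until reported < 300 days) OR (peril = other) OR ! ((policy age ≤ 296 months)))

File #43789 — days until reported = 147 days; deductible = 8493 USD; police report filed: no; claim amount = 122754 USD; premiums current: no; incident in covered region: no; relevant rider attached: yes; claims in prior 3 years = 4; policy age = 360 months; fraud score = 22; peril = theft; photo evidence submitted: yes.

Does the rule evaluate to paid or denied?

Denied

Atomic conditions:
  premiums current: no → false
  incident in covered region: no → false
  deductible ≤ 6922 USD: 8493 ≤ 6922 is false
  policy age between 82 months and 280 months: 360 in [82, 280] is false
  relevant rider attached: yes → true
  claims in prior 3 years > 4: 4 > 4 is false
  peril = flood: theft == flood is false
  claim amount > 132697 USD: 122754 > 132697 is false
  NOT photo evidence submitted: yes → false
  NOT police report filed: no → true
  fraud score = 97: 22 == 97 is false
  claim amount ≥ 243982 USD: 122754 ≥ 243982 is false
  days until reported < 300 days: 147 < 300 is true
  peril = other: theft == other is false
  policy age ≤ 296 months: 360 ≤ 296 is false
Combine:
[1] false OR false OR false = false
[2] false OR true OR false = true
[3.2] NOT false = true
[3] false OR true OR false = true
[4] false OR true = true
[5.2] NOT false = true
[5] false OR true = true
[6.3] NOT false = true
[6] true OR false OR true = true
[root] false AND true AND true AND true AND true AND true = false
Overall: false → denied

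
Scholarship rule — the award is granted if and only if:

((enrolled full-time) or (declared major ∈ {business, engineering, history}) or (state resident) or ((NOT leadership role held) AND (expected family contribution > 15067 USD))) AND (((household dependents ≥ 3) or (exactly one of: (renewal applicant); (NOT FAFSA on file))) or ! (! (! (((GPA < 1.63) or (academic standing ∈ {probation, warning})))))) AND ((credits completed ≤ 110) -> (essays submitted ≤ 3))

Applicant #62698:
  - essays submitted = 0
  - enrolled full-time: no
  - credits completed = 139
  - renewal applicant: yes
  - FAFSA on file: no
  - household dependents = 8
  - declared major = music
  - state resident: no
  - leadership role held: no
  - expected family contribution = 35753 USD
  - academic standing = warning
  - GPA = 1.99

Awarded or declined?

Atomic conditions:
  enrolled full-time: no → false
  declared major ∈ {business, engineering, history}: music is not in the set → false
  state resident: no → false
  NOT leadership role held: no → true
  expected family contribution > 15067 USD: 35753 > 15067 is true
  household dependents ≥ 3: 8 ≥ 3 is true
  renewal applicant: yes → true
  NOT FAFSA on file: no → true
  GPA < 1.63: 1.99 < 1.63 is false
  academic standing ∈ {probation, warning}: warning is in the set → true
  credits completed ≤ 110: 139 ≤ 110 is false
  essays submitted ≤ 3: 0 ≤ 3 is true
Combine:
[1.4] true AND true = true
[1] false OR false OR false OR true = true
[2.1.2] exactly-one(true, true) = false
[2.1] true OR false = true
[2.2.1.1.1] false OR true = true
[2.2.1.1] NOT true = false
[2.2.1] NOT false = true
[2.2] NOT true = false
[2] true OR false = true
[3] false → true (antecedent false ⇒ implication holds) = true
[root] true AND true AND true = true
Overall: true → awarded

Awarded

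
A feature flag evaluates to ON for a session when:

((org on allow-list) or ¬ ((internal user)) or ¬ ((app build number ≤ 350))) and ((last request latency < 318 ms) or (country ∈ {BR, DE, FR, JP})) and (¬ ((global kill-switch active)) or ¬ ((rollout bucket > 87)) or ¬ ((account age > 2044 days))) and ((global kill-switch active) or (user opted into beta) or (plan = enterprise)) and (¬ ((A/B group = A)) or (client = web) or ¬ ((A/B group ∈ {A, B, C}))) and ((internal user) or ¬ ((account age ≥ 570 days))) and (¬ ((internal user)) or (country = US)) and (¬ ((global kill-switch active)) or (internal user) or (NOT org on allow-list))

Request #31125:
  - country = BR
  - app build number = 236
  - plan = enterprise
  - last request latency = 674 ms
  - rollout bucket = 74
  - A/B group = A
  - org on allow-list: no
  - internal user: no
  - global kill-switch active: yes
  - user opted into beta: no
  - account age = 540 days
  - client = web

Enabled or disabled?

Atomic conditions:
  org on allow-list: no → false
  internal user: no → false
  app build number ≤ 350: 236 ≤ 350 is true
  last request latency < 318 ms: 674 < 318 is false
  country ∈ {BR, DE, FR, JP}: BR is in the set → true
  global kill-switch active: yes → true
  rollout bucket > 87: 74 > 87 is false
  account age > 2044 days: 540 > 2044 is false
  user opted into beta: no → false
  plan = enterprise: enterprise == enterprise is true
  A/B group = A: A == A is true
  client = web: web == web is true
  A/B group ∈ {A, B, C}: A is in the set → true
  account age ≥ 570 days: 540 ≥ 570 is false
  country = US: BR == US is false
  NOT org on allow-list: no → true
Combine:
[1.2] NOT false = true
[1.3] NOT true = false
[1] false OR true OR false = true
[2] false OR true = true
[3.1] NOT true = false
[3.2] NOT false = true
[3.3] NOT false = true
[3] false OR true OR true = true
[4] true OR false OR true = true
[5.1] NOT true = false
[5.3] NOT true = false
[5] false OR true OR false = true
[6.2] NOT false = true
[6] false OR true = true
[7.1] NOT false = true
[7] true OR false = true
[8.1] NOT true = false
[8] false OR false OR true = true
[root] true AND true AND true AND true AND true AND true AND true AND true = true
Overall: true → enabled

Enabled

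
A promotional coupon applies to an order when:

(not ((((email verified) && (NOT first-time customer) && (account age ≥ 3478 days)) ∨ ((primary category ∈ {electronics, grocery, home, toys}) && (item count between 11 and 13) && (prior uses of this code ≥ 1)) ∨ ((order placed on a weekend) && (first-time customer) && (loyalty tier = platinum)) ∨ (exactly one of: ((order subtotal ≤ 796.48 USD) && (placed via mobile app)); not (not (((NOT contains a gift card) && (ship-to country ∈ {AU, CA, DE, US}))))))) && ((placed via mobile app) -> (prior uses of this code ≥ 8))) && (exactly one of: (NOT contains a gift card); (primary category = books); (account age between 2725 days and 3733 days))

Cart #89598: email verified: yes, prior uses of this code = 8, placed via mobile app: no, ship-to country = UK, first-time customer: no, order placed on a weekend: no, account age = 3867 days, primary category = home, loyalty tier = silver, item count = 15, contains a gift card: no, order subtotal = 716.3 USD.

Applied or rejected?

Rejected

Atomic conditions:
  email verified: yes → true
  NOT first-time customer: no → true
  account age ≥ 3478 days: 3867 ≥ 3478 is true
  primary category ∈ {electronics, grocery, home, toys}: home is in the set → true
  item count between 11 and 13: 15 in [11, 13] is false
  prior uses of this code ≥ 1: 8 ≥ 1 is true
  order placed on a weekend: no → false
  first-time customer: no → false
  loyalty tier = platinum: silver == platinum is false
  order subtotal ≤ 796.48 USD: 716.3 ≤ 796.48 is true
  placed via mobile app: no → false
  NOT contains a gift card: no → true
  ship-to country ∈ {AU, CA, DE, US}: UK is not in the set → false
  prior uses of this code ≥ 8: 8 ≥ 8 is true
  primary category = books: home == books is false
  account age between 2725 days and 3733 days: 3867 in [2725, 3733] is false
Combine:
[1.1.1.1] true AND true AND true = true
[1.1.1.2] true AND false AND true = false
[1.1.1.3] false AND false AND false = false
[1.1.1.4.1] true AND false = false
[1.1.1.4.2.1.1] true AND false = false
[1.1.1.4.2.1] NOT false = true
[1.1.1.4.2] NOT true = false
[1.1.1.4] exactly-one(false, false) = false
[1.1.1] true OR false OR false OR false = true
[1.1] NOT true = false
[1.2] false → true (antecedent false ⇒ implication holds) = true
[1] false AND true = false
[2] exactly-one(true, false, false) = true
[root] false AND true = false
Overall: false → rejected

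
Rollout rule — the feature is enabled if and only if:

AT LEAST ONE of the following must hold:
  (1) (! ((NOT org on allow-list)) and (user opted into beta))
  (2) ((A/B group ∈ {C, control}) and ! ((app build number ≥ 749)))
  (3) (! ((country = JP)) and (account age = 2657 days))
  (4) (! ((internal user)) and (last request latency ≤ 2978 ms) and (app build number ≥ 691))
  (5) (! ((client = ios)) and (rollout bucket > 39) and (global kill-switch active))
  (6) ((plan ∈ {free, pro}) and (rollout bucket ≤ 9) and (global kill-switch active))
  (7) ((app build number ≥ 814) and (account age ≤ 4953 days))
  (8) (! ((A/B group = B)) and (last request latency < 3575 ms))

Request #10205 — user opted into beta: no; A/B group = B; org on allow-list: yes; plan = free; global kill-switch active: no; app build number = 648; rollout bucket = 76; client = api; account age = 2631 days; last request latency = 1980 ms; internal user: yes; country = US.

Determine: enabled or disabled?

Atomic conditions:
  NOT org on allow-list: yes → false
  user opted into beta: no → false
  A/B group ∈ {C, control}: B is not in the set → false
  app build number ≥ 749: 648 ≥ 749 is false
  country = JP: US == JP is false
  account age = 2657 days: 2631 == 2657 is false
  internal user: yes → true
  last request latency ≤ 2978 ms: 1980 ≤ 2978 is true
  app build number ≥ 691: 648 ≥ 691 is false
  client = ios: api == ios is false
  rollout bucket > 39: 76 > 39 is true
  global kill-switch active: no → false
  plan ∈ {free, pro}: free is in the set → true
  rollout bucket ≤ 9: 76 ≤ 9 is false
  app build number ≥ 814: 648 ≥ 814 is false
  account age ≤ 4953 days: 2631 ≤ 4953 is true
  A/B group = B: B == B is true
  last request latency < 3575 ms: 1980 < 3575 is true
Combine:
[1.1] NOT false = true
[1] true AND false = false
[2.2] NOT false = true
[2] false AND true = false
[3.1] NOT false = true
[3] true AND false = false
[4.1] NOT true = false
[4] false AND true AND false = false
[5.1] NOT false = true
[5] true AND true AND false = false
[6] true AND false AND false = false
[7] false AND true = false
[8.1] NOT true = false
[8] false AND true = false
[root] false OR false OR false OR false OR false OR false OR false OR false = false
Overall: false → disabled

Disabled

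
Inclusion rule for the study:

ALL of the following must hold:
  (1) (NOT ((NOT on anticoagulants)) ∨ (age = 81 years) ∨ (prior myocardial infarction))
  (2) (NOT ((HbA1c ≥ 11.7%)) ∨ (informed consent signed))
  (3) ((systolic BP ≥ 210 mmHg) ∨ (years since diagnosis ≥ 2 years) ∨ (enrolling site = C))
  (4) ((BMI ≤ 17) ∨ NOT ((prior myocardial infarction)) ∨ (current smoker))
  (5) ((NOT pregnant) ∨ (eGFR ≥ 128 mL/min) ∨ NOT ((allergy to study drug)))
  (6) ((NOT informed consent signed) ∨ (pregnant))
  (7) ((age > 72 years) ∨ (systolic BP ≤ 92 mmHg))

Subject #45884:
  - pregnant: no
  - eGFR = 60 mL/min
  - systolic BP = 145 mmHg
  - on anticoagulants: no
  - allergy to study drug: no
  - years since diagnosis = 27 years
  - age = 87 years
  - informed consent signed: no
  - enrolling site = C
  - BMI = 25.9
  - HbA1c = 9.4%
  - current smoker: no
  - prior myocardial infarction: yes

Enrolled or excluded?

Excluded

Atomic conditions:
  NOT on anticoagulants: no → true
  age = 81 years: 87 == 81 is false
  prior myocardial infarction: yes → true
  HbA1c ≥ 11.7%: 9.4 ≥ 11.7 is false
  informed consent signed: no → false
  systolic BP ≥ 210 mmHg: 145 ≥ 210 is false
  years since diagnosis ≥ 2 years: 27 ≥ 2 is true
  enrolling site = C: C == C is true
  BMI ≤ 17: 25.9 ≤ 17 is false
  current smoker: no → false
  NOT pregnant: no → true
  eGFR ≥ 128 mL/min: 60 ≥ 128 is false
  allergy to study drug: no → false
  NOT informed consent signed: no → true
  pregnant: no → false
  age > 72 years: 87 > 72 is true
  systolic BP ≤ 92 mmHg: 145 ≤ 92 is false
Combine:
[1.1] NOT true = false
[1] false OR false OR true = true
[2.1] NOT false = true
[2] true OR false = true
[3] false OR true OR true = true
[4.2] NOT true = false
[4] false OR false OR false = false
[5.3] NOT false = true
[5] true OR false OR true = true
[6] true OR false = true
[7] true OR false = true
[root] true AND true AND true AND false AND true AND true AND true = false
Overall: false → excluded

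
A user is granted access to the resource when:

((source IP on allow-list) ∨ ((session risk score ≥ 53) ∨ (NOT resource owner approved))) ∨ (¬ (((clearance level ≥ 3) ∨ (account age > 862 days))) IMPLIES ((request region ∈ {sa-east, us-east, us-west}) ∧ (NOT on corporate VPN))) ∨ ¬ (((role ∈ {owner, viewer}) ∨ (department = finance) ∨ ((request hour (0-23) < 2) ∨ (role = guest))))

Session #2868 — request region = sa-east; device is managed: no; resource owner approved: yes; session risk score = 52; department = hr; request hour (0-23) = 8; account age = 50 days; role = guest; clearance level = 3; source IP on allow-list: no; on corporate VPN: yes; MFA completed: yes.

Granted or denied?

Atomic conditions:
  source IP on allow-list: no → false
  session risk score ≥ 53: 52 ≥ 53 is false
  NOT resource owner approved: yes → false
  clearance level ≥ 3: 3 ≥ 3 is true
  account age > 862 days: 50 > 862 is false
  request region ∈ {sa-east, us-east, us-west}: sa-east is in the set → true
  NOT on corporate VPN: yes → false
  role ∈ {owner, viewer}: guest is not in the set → false
  department = finance: hr == finance is false
  request hour (0-23) < 2: 8 < 2 is false
  role = guest: guest == guest is true
Combine:
[1.2] false OR false = false
[1] false OR false = false
[2.1.1] true OR false = true
[2.1] NOT true = false
[2.2] true AND false = false
[2] false → false (antecedent false ⇒ implication holds) = true
[3.1.3] false OR true = true
[3.1] false OR false OR true = true
[3] NOT true = false
[root] false OR true OR false = true
Overall: true → granted

Granted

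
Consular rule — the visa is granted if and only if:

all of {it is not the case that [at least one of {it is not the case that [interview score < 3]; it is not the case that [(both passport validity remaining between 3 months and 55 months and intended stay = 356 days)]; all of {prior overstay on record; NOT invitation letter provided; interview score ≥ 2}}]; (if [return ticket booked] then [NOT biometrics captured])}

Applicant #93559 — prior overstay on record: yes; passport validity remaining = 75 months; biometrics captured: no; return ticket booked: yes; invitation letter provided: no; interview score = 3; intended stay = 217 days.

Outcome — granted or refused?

Atomic conditions:
  interview score < 3: 3 < 3 is false
  passport validity remaining between 3 months and 55 months: 75 in [3, 55] is false
  intended stay = 356 days: 217 == 356 is false
  prior overstay on record: yes → true
  NOT invitation letter provided: no → true
  interview score ≥ 2: 3 ≥ 2 is true
  return ticket booked: yes → true
  NOT biometrics captured: no → true
Combine:
[1.1.1] NOT false = true
[1.1.2.1] false AND false = false
[1.1.2] NOT false = true
[1.1.3] true AND true AND true = true
[1.1] true OR true OR true = true
[1] NOT true = false
[2] true → true = true
[root] false AND true = false
Overall: false → refused

Refused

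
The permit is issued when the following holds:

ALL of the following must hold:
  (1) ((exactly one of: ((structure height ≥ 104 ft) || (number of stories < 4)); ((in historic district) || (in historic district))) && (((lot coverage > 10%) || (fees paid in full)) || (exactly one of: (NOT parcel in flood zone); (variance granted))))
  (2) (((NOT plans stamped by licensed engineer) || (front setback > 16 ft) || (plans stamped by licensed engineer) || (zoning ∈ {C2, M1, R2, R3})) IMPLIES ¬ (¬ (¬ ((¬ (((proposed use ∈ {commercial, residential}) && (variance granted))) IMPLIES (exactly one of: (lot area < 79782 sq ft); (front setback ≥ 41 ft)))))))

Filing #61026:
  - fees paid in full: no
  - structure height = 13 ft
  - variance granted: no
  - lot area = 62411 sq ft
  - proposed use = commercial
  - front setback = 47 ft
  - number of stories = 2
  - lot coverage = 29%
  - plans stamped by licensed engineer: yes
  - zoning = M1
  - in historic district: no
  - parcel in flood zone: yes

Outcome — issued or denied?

Atomic conditions:
  structure height ≥ 104 ft: 13 ≥ 104 is false
  number of stories < 4: 2 < 4 is true
  in historic district: no → false
  lot coverage > 10%: 29 > 10 is true
  fees paid in full: no → false
  NOT parcel in flood zone: yes → false
  variance granted: no → false
  NOT plans stamped by licensed engineer: yes → false
  front setback > 16 ft: 47 > 16 is true
  plans stamped by licensed engineer: yes → true
  zoning ∈ {C2, M1, R2, R3}: M1 is in the set → true
  proposed use ∈ {commercial, residential}: commercial is in the set → true
  lot area < 79782 sq ft: 62411 < 79782 is true
  front setback ≥ 41 ft: 47 ≥ 41 is true
Combine:
[1.1.1] false OR true = true
[1.1.2] false OR false = false
[1.1] exactly-one(true, false) = true
[1.2.1] true OR false = true
[1.2.2] exactly-one(false, false) = false
[1.2] true OR false = true
[1] true AND true = true
[2.1] false OR true OR true OR true = true
[2.2.1.1.1.1.1] true AND false = false
[2.2.1.1.1.1] NOT false = true
[2.2.1.1.1.2] exactly-one(true, true) = false
[2.2.1.1.1] true → false = false
[2.2.1.1] NOT false = true
[2.2.1] NOT true = false
[2.2] NOT false = true
[2] true → true = true
[root] true AND true = true
Overall: true → issued

Issued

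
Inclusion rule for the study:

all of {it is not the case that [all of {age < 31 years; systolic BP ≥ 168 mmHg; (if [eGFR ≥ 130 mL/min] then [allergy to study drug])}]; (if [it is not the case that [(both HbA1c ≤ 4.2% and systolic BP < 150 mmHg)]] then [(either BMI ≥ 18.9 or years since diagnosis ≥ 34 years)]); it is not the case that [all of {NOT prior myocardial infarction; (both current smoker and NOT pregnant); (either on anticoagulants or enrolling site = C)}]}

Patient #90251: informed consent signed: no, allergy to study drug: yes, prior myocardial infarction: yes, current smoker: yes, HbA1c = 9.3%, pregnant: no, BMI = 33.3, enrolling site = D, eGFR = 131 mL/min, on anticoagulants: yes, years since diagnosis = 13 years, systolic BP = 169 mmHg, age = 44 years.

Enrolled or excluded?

Enrolled

Atomic conditions:
  age < 31 years: 44 < 31 is false
  systolic BP ≥ 168 mmHg: 169 ≥ 168 is true
  eGFR ≥ 130 mL/min: 131 ≥ 130 is true
  allergy to study drug: yes → true
  HbA1c ≤ 4.2%: 9.3 ≤ 4.2 is false
  systolic BP < 150 mmHg: 169 < 150 is false
  BMI ≥ 18.9: 33.3 ≥ 18.9 is true
  years since diagnosis ≥ 34 years: 13 ≥ 34 is false
  NOT prior myocardial infarction: yes → false
  current smoker: yes → true
  NOT pregnant: no → true
  on anticoagulants: yes → true
  enrolling site = C: D == C is false
Combine:
[1.1.3] true → true = true
[1.1] false AND true AND true = false
[1] NOT false = true
[2.1.1] false AND false = false
[2.1] NOT false = true
[2.2] true OR false = true
[2] true → true = true
[3.1.2] true AND true = true
[3.1.3] true OR false = true
[3.1] false AND true AND true = false
[3] NOT false = true
[root] true AND true AND true = true
Overall: true → enrolled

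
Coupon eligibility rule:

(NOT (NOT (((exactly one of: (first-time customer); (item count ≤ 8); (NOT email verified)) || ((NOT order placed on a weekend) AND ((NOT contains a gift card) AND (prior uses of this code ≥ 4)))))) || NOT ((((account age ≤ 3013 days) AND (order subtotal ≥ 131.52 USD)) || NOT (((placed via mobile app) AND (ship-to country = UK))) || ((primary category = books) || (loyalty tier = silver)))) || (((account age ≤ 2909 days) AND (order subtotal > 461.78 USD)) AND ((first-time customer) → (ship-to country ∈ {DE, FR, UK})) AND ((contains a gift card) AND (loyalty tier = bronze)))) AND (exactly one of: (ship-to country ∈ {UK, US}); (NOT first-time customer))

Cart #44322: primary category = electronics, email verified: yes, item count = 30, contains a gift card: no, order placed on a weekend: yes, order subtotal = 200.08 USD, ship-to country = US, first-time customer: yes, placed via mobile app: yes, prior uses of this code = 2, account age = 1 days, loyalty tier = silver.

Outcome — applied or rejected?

Atomic conditions:
  first-time customer: yes → true
  item count ≤ 8: 30 ≤ 8 is false
  NOT email verified: yes → false
  NOT order placed on a weekend: yes → false
  NOT contains a gift card: no → true
  prior uses of this code ≥ 4: 2 ≥ 4 is false
  account age ≤ 3013 days: 1 ≤ 3013 is true
  order subtotal ≥ 131.52 USD: 200.08 ≥ 131.52 is true
  placed via mobile app: yes → true
  ship-to country = UK: US == UK is false
  primary category = books: electronics == books is false
  loyalty tier = silver: silver == silver is true
  account age ≤ 2909 days: 1 ≤ 2909 is true
  order subtotal > 461.78 USD: 200.08 > 461.78 is false
  ship-to country ∈ {DE, FR, UK}: US is not in the set → false
  contains a gift card: no → false
  loyalty tier = bronze: silver == bronze is false
  ship-to country ∈ {UK, US}: US is in the set → true
  NOT first-time customer: yes → false
Combine:
[1.1.1.1.1] exactly-one(true, false, false) = true
[1.1.1.1.2.2] true AND false = false
[1.1.1.1.2] false AND false = false
[1.1.1.1] true OR false = true
[1.1.1] NOT true = false
[1.1] NOT false = true
[1.2.1.1] true AND true = true
[1.2.1.2.1] true AND false = false
[1.2.1.2] NOT false = true
[1.2.1.3] false OR true = true
[1.2.1] true OR true OR true = true
[1.2] NOT true = false
[1.3.1] true AND false = false
[1.3.2] true → false = false
[1.3.3] false AND false = false
[1.3] false AND false AND false = false
[1] true OR false OR false = true
[2] exactly-one(true, false) = true
[root] true AND true = true
Overall: true → applied

Applied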